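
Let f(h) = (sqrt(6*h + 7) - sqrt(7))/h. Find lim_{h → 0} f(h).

3*√(7)/7

Substitution gives 0/0. Multiply numerator and denominator by the conjugate √(7 + 6h) + √7.
The numerator becomes (7 + 6h) − 7 = 6h, so the expression simplifies to 6/(√(7 + 6h) + √7).
Letting h → 0 gives 6/(2√7) = 3*√(7)/7.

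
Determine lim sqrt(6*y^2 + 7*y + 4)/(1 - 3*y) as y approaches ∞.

-√(6)/3

For large |y|, √(6*y^2 + 7*y + 4) ≈ √6·|y| and the denominator ≈ -3y.
Since y → +∞, |y| = y, giving √6/(-3) = -√(6)/3.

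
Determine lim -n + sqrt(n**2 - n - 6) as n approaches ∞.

An ∞ − ∞ form. Rationalising with the conjugate, the difference becomes (-n - 6) / (√(n^2 - n - 6) + n).
For large n the denominator behaves like 2·n, so the quotient tends to -1/2 = -1/2.

-1/2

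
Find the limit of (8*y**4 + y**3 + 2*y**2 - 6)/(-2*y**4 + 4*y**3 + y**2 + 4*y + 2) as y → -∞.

-4

Numerator and denominator both have degree 4.
Dividing every term by y^4, all lower-order terms vanish and the limit is the ratio of leading coefficients, 8/(-2) = -4.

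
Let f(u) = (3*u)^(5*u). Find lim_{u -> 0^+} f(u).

1

Base → 0⁺ and exponent → 0⁺: a 0^0 form.
Take logs: 5u·ln(3u). This is 0·(−∞); rewriting as ln(3u)/(1/(5u)) and applying L'Hôpital gives 0.
Hence the limit is e^0 = 1.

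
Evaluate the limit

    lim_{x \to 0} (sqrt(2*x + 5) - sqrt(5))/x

A 0/0 form; rationalise with √(5 + 2x) + √5. This collapses the numerator to 2x, leaving 2/(√(5 + 2x) + √5) → 2/(2√5) = √(5)/5.

√(5)/5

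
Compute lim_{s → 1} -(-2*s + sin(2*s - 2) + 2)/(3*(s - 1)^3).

Direct substitution gives 0/0.
Apply L'Hôpital: lim (2*cos(2*s - 2) - 2)/(-9*(s - 1)^2), still 0/0.
Apply L'Hôpital: lim (-4*sin(2*s - 2))/(18 - 18*s), still 0/0.
After 3 applications of L'Hôpital's rule the quotient is (-8*cos(2*s - 2))/(-18); substituting s = 1 gives 4/9.

4/9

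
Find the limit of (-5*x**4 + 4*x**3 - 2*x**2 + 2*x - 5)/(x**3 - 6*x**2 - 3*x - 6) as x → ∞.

The numerator has higher degree (4 > 3); the quotient behaves like (-5/(1))·x^1 for large |x|.
As x → +∞ this diverges to -∞.

-∞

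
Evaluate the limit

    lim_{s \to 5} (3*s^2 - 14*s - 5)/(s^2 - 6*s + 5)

4

Direct substitution gives 0/0, so factor. Both numerator and denominator have (s - 5) as a factor.
After cancelling, the expression reduces to (3*s + 1)/(s - 1).
Substituting s = 5 gives 4.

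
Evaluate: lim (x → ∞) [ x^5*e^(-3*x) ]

Write as x^5/e^{3x}, an ∞/∞ form.
Exponential growth dominates any polynomial, so repeated L'Hôpital (or the standard result) gives 0.

0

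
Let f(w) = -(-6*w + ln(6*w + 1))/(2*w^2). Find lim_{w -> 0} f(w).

9

Direct substitution gives 0/0.
Apply L'Hôpital: lim (-6 + 6/(6*w + 1))/(-4*w), still 0/0.
After 2 applications of L'Hôpital's rule the quotient is (-36/(6*w + 1)^2)/(-4); substituting w = 0 gives 9.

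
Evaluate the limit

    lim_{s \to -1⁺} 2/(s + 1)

∞

As s → -1⁺, (s + 1) → 0⁺, so (s + 1)^1 → 0⁺ and 2/(s + 1)^1 → ∞.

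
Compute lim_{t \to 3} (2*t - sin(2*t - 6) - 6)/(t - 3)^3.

4/3

Direct substitution gives 0/0.
Apply L'Hôpital: lim (2 - 2*cos(2*t - 6))/(3*(t - 3)^2), still 0/0.
Apply L'Hôpital: lim (4*sin(2*t - 6))/(6*t - 18), still 0/0.
After 3 applications of L'Hôpital's rule the quotient is (8*cos(2*t - 6))/(6); substituting t = 3 gives 4/3.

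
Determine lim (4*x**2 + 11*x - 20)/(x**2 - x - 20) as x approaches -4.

At x = -4 both the top and bottom vanish — a removable singularity. Factoring out (x + 4) from each leaves (4*x - 5)/(x - 5), which at x = -4 equals 7/3.

7/3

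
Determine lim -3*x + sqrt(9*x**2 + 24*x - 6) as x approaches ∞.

4

This has the form ∞ − ∞. Multiply and divide by the conjugate √(9*x^2 + 24*x - 6) + 3x.
That gives (24x - 6) / (√(9*x^2 + 24*x - 6) + 3x).
Divide numerator and denominator by x: the limit is 24/(2·3) = 4.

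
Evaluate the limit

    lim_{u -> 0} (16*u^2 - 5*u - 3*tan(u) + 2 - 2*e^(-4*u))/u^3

Substitution gives 0/0 (the numerator vanishes to order 3).
Expand each term to order u^3: the coefficient of u^3 in -2·e^(-4u) is 64/3 and in -3·tan(u) is -1.
Lower-order terms cancel with the polynomial part, so the numerator is (61/3)·u^3 + o(u^3), and the limit is (61/3)/(1) = 61/3.

61/3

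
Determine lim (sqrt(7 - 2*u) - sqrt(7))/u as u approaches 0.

-√(7)/7

A 0/0 form; rationalise with √(7 - 2u) + √7. This collapses the numerator to -2u, leaving -2/(√(7 - 2u) + √7) → -2/(2√7) = -√(7)/7.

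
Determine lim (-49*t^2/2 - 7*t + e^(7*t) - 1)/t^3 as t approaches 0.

343/6

Direct substitution gives 0/0.
Apply L'Hôpital: lim (-49*t + 7*e^(7*t) - 7)/(3*t^2), still 0/0.
Apply L'Hôpital: lim (49*e^(7*t) - 49)/(6*t), still 0/0.
After 3 applications of L'Hôpital's rule the quotient is (343*e^(7*t))/(6); substituting t = 0 gives 343/6.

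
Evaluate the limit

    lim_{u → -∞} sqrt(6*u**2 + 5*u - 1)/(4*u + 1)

For large |u|, √(6*u^2 + 5*u - 1) ≈ √6·|u| and the denominator ≈ 4u.
Since u → −∞, |u| = −u, giving −√6/(4) = -√(6)/4.

-√(6)/4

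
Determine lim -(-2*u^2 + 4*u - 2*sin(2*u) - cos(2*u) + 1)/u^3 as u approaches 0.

Substitution gives 0/0 (the numerator vanishes to order 3).
Expand each term to order u^3: the coefficient of u^3 in -2·sin(2u) is 8/3 and in −cos(2u) is 0.
Lower-order terms cancel with the polynomial part, so the numerator is (8/3)·u^3 + o(u^3), and the limit is (8/3)/(-1) = -8/3.

-8/3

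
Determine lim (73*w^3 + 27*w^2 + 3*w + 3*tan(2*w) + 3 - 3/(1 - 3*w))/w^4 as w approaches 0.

Substitution gives 0/0 (the numerator vanishes to order 4).
Expand each term to order w^4: the coefficient of w^4 in 3·tan(2w) is 0 and in -3·1/(1 - 3w) is -243.
Lower-order terms cancel with the polynomial part, so the numerator is (-243)·w^4 + o(w^4), and the limit is (-243)/(1) = -243.

-243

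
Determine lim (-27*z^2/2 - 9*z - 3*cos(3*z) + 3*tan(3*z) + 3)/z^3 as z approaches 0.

Substitution gives 0/0 (the numerator vanishes to order 3).
Expand each term to order z^3: the coefficient of z^3 in -3·cos(3z) is 0 and in 3·tan(3z) is 27.
Lower-order terms cancel with the polynomial part, so the numerator is (27)·z^3 + o(z^3), and the limit is (27)/(1) = 27.

27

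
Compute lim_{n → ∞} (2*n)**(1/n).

1

Base → ∞ and exponent → 0: an ∞^0 form.
Take logs: (1/n)·ln(2·n^1) = (ln 2 + 1·ln n)/n → 0.
So the limit is e^0 = 1.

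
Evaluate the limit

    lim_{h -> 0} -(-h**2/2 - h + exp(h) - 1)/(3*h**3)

Direct substitution gives 0/0.
Apply L'Hôpital: lim (-h + e^(h) - 1)/(-9*h^2), still 0/0.
Apply L'Hôpital: lim (e^(h) - 1)/(-18*h), still 0/0.
After 3 applications of L'Hôpital's rule the quotient is (e^(h))/(-18); substituting h = 0 gives -1/18.

-1/18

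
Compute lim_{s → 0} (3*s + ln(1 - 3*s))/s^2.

-9/2

Direct substitution gives 0/0.
Apply L'Hôpital: lim (3 - 3/(1 - 3*s))/(2*s), still 0/0.
After 2 applications of L'Hôpital's rule the quotient is (-9/(1 - 3*s)^2)/(2); substituting s = 0 gives -9/2.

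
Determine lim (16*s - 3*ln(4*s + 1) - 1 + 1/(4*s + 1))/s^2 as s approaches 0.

Substitution gives 0/0 (the numerator vanishes to order 2).
Expand each term to order s^2: the coefficient of s^2 in 1/(1 + 4s) is 16 and in -3·ln(1 + 4s) is 24.
Lower-order terms cancel with the polynomial part, so the numerator is (40)·s^2 + o(s^2), and the limit is (40)/(1) = 40.

40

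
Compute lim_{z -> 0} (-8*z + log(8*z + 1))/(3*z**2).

Direct substitution gives 0/0.
Apply L'Hôpital: lim (-8 + 8/(8*z + 1))/(6*z), still 0/0.
After 2 applications of L'Hôpital's rule the quotient is (-64/(8*z + 1)^2)/(6); substituting z = 0 gives -32/3.

-32/3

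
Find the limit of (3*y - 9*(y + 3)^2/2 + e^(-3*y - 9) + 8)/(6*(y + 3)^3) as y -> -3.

Direct substitution gives 0/0.
Apply L'Hôpital: lim (-9*y - 3*e^(-3*y - 9) - 24)/(18*(y + 3)^2), still 0/0.
Apply L'Hôpital: lim (9*e^(-3*y - 9) - 9)/(36*y + 108), still 0/0.
After 3 applications of L'Hôpital's rule the quotient is (-27*e^(-3*y - 9))/(36); substituting y = -3 gives -3/4.

-3/4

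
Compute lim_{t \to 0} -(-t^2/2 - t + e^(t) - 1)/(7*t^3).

-1/42

Direct substitution gives 0/0.
Apply L'Hôpital: lim (-t + e^(t) - 1)/(-21*t^2), still 0/0.
Apply L'Hôpital: lim (e^(t) - 1)/(-42*t), still 0/0.
After 3 applications of L'Hôpital's rule the quotient is (e^(t))/(-42); substituting t = 0 gives -1/42.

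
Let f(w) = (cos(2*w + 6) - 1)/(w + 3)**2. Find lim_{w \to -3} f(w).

Direct substitution gives 0/0.
Apply L'Hôpital: lim (-2*sin(2*w + 6))/(2*w + 6), still 0/0.
After 2 applications of L'Hôpital's rule the quotient is (-4*cos(2*w + 6))/(2); substituting w = -3 gives -2.

-2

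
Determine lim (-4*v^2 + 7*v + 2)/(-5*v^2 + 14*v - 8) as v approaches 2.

Direct substitution gives 0/0, so factor. Both numerator and denominator have (v - 2) as a factor.
After cancelling, the expression reduces to (-4*v - 1)/(4 - 5*v).
Substituting v = 2 gives 3/2.

3/2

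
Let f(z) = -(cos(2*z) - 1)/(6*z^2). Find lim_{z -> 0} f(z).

Direct substitution gives 0/0.
Apply L'Hôpital: lim (-2*sin(2*z))/(-12*z), still 0/0.
After 2 applications of L'Hôpital's rule the quotient is (-4*cos(2*z))/(-12); substituting z = 0 gives 1/3.

1/3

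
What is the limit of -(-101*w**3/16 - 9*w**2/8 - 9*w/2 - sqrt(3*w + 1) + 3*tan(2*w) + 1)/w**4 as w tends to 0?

Substitution gives 0/0 (the numerator vanishes to order 4).
Expand each term to order w^4: the coefficient of w^4 in 3·tan(2w) is 0 and in −√(1 + 3w) is 405/128.
Lower-order terms cancel with the polynomial part, so the numerator is (405/128)·w^4 + o(w^4), and the limit is (405/128)/(-1) = -405/128.

-405/128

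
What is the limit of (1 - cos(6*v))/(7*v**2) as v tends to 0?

18/7

Substitution gives 0/0.
Use (1 − cos u)/u² → 1/2 with u = 6v: the limit is 6²/(2·7) = 18/7.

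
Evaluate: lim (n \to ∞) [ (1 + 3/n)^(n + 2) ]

The base → 1 and the exponent → ∞: a 1^∞ form.
Take logarithms: (n + 2)·ln(1 + 3/n). Since ln(1+u) ~ u for small u, this behaves like (n)·(3/n) → 3.
So the limit is e^(3).

e^(3)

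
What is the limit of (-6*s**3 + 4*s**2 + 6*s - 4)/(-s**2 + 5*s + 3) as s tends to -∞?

The numerator has higher degree (3 > 2); the quotient behaves like (-6/(-1))·s^1 for large |s|.
As s → −∞ this diverges to -∞.

-∞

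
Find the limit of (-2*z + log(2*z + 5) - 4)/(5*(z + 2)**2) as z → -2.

-2/5

Direct substitution gives 0/0.
Apply L'Hôpital: lim (-2 + 2/(2*z + 5))/(10*z + 20), still 0/0.
After 2 applications of L'Hôpital's rule the quotient is (-4/(2*z + 5)^2)/(10); substituting z = -2 gives -2/5.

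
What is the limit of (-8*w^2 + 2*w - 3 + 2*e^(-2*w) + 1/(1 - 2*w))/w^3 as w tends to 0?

16/3

Substitution gives 0/0; apply L'Hôpital's rule 3 times.
After differentiating numerator and denominator 3 times the quotient is (-16*e^(-2*w) + 48/(2*w - 1)^4)/(6); at w = 0 this is 16/3.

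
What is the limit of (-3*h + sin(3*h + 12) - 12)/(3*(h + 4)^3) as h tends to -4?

-3/2

Direct substitution gives 0/0.
Apply L'Hôpital: lim (3*cos(3*h + 12) - 3)/(9*(h + 4)^2), still 0/0.
Apply L'Hôpital: lim (-9*sin(3*h + 12))/(18*h + 72), still 0/0.
After 3 applications of L'Hôpital's rule the quotient is (-27*cos(3*h + 12))/(18); substituting h = -4 gives -3/2.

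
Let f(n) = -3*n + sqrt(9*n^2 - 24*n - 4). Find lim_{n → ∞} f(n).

-4

This has the form ∞ − ∞. Multiply and divide by the conjugate √(9*n^2 - 24*n - 4) + 3n.
That gives (-24n - 4) / (√(9*n^2 - 24*n - 4) + 3n).
Divide numerator and denominator by n: the limit is -24/(2·3) = -4.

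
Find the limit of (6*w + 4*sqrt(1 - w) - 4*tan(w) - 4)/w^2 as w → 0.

Substitution gives 0/0; apply L'Hôpital's rule 2 times.
After differentiating numerator and denominator 2 times the quotient is (-8*tan(w)/cos(w)^2 - 1/(1 - w)^(3/2))/(2); at w = 0 this is -1/2.

-1/2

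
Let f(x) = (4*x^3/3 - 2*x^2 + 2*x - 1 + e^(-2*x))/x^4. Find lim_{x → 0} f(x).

2/3

Direct substitution gives 0/0.
Apply L'Hôpital: lim (4*x^2 - 4*x + 2 - 2*e^(-2*x))/(4*x^3), still 0/0.
Apply L'Hôpital: lim (8*x - 4 + 4*e^(-2*x))/(12*x^2), still 0/0.
Apply L'Hôpital: lim (8 - 8*e^(-2*x))/(24*x), still 0/0.
After 4 applications of L'Hôpital's rule the quotient is (16*e^(-2*x))/(24); substituting x = 0 gives 2/3.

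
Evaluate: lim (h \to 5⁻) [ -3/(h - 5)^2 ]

As h → 5⁻, (h - 5) → 0⁻, so (h - 5)^2 → 0⁺ and -3/(h - 5)^2 → -∞.

-∞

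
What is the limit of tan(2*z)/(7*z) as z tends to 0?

2/7

Substitution gives 0/0.
Since tan(u)/u → 1 as u → 0, tan(2z)/(2z) → 1 and the limit is 2/7.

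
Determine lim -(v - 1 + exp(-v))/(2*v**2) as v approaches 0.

-1/4

Direct substitution gives 0/0.
Apply L'Hôpital: lim (1 - e^(-v))/(-4*v), still 0/0.
After 2 applications of L'Hôpital's rule the quotient is (e^(-v))/(-4); substituting v = 0 gives -1/4.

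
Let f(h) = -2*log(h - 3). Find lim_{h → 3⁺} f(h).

∞

As h → 3⁺, h - 3 → 0⁺ and ln(h - 3) → −∞.
Multiplying by -2 gives ∞.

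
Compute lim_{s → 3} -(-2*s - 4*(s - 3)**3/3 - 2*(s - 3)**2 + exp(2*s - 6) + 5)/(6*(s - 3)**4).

Direct substitution gives 0/0.
Apply L'Hôpital: lim (-4*s - 4*(s - 3)^2 + 2*e^(2*s - 6) + 10)/(-24*(s - 3)^3), still 0/0.
Apply L'Hôpital: lim (-8*s + 4*e^(2*s - 6) + 20)/(-72*(s - 3)^2), still 0/0.
Apply L'Hôpital: lim (8*e^(2*s - 6) - 8)/(432 - 144*s), still 0/0.
After 4 applications of L'Hôpital's rule the quotient is (16*e^(2*s - 6))/(-144); substituting s = 3 gives -1/9.

-1/9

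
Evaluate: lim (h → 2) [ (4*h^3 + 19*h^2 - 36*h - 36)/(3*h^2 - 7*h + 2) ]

Direct substitution gives 0/0, so factor. Both numerator and denominator have (h - 2) as a factor.
After cancelling, the expression reduces to (4*h^2 + 27*h + 18)/(3*h - 1).
Substituting h = 2 gives 88/5.

88/5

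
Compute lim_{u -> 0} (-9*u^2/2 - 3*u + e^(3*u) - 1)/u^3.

Direct substitution gives 0/0.
Apply L'Hôpital: lim (-9*u + 3*e^(3*u) - 3)/(3*u^2), still 0/0.
Apply L'Hôpital: lim (9*e^(3*u) - 9)/(6*u), still 0/0.
After 3 applications of L'Hôpital's rule the quotient is (27*e^(3*u))/(6); substituting u = 0 gives 9/2.

9/2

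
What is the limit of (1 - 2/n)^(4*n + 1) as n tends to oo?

Let L be the limit and take ln: ln L = lim (4n + 1)·ln(1 - 2/n) = lim (4n + 1)·(-2/n + O(1/n²)) = -8.
Hence L = e^(-8).

e^(-8)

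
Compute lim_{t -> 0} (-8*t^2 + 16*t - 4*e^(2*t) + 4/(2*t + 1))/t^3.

-112/3

Substitution gives 0/0; apply L'Hôpital's rule 3 times.
After differentiating numerator and denominator 3 times the quotient is (-32*e^(2*t) - 192/(2*t + 1)^4)/(6); at t = 0 this is -112/3.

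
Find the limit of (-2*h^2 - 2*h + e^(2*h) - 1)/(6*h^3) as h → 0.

Direct substitution gives 0/0.
Apply L'Hôpital: lim (-4*h + 2*e^(2*h) - 2)/(18*h^2), still 0/0.
Apply L'Hôpital: lim (4*e^(2*h) - 4)/(36*h), still 0/0.
After 3 applications of L'Hôpital's rule the quotient is (8*e^(2*h))/(36); substituting h = 0 gives 2/9.

2/9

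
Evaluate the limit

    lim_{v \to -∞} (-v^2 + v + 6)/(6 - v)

-∞

The numerator has higher degree (2 > 1); the quotient behaves like (-1/(-1))·v^1 for large |v|.
As v → −∞ this diverges to -∞.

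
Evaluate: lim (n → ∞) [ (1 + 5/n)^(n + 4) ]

Let L be the limit and take ln: ln L = lim (n + 4)·ln(1 + 5/n) = lim (n + 4)·(5/n + O(1/n²)) = 5.
Hence L = e^(5).

e^(5)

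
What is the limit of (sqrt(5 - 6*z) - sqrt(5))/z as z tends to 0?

-3*√(5)/5

A 0/0 form; rationalise with √(5 - 6z) + √5. This collapses the numerator to -6z, leaving -6/(√(5 - 6z) + √5) → -6/(2√5) = -3*√(5)/5.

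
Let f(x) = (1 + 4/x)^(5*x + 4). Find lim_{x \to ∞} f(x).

Let L be the limit and take ln: ln L = lim (5x + 4)·ln(1 + 4/x) = lim (5x + 4)·(4/x + O(1/x²)) = 20.
Hence L = e^(20).

e^(20)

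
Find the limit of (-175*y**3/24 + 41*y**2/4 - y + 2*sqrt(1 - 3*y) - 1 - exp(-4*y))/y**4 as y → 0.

-3263/192

Substitution gives 0/0 (the numerator vanishes to order 4).
Expand each term to order y^4: the coefficient of y^4 in −e^(-4y) is -32/3 and in 2·√(1 - 3y) is -405/64.
Lower-order terms cancel with the polynomial part, so the numerator is (-3263/192)·y^4 + o(y^4), and the limit is (-3263/192)/(1) = -3263/192.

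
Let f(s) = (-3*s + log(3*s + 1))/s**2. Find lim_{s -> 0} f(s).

-9/2

Direct substitution gives 0/0.
Apply L'Hôpital: lim (-3 + 3/(3*s + 1))/(2*s), still 0/0.
After 2 applications of L'Hôpital's rule the quotient is (-9/(3*s + 1)^2)/(2); substituting s = 0 gives -9/2.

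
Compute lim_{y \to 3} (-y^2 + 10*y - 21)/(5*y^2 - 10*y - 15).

At y = 3 both the top and bottom vanish — a removable singularity. Factoring out (y - 3) from each leaves (7 - y)/(5*y + 5), which at y = 3 equals 1/5.

1/5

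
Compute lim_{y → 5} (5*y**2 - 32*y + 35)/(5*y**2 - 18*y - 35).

At y = 5 both the top and bottom vanish — a removable singularity. Factoring out (y - 5) from each leaves (5*y - 7)/(5*y + 7), which at y = 5 equals 9/16.

9/16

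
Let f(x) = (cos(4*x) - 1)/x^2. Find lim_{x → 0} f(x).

Direct substitution gives 0/0.
Apply L'Hôpital: lim (-4*sin(4*x))/(2*x), still 0/0.
After 2 applications of L'Hôpital's rule the quotient is (-16*cos(4*x))/(2); substituting x = 0 gives -8.

-8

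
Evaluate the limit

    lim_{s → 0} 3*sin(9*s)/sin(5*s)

Substitution gives 0/0.
Divide numerator and denominator by s: sin(9s)/s → 9 and sin(5s)/s → 5, so the limit is 3·9/5 = 27/5.

27/5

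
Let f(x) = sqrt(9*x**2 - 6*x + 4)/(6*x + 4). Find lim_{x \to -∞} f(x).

-1/2

For large |x|, √(9*x^2 - 6*x + 4) ≈ √9·|x| and the denominator ≈ 6x.
Since x → −∞, |x| = −x, giving −√9/(6) = -1/2.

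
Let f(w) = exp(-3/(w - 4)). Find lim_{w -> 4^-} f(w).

∞

As w → 4⁻, -3/(w - 4) → +∞, so e^(-3/(w - 4)) → ∞.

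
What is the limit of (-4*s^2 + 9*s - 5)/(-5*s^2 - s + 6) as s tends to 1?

Since s = 1 makes numerator and denominator zero, (s - 1) divides both.
Cancelling it gives (5 - 4*s)/(-5*s - 6); now plug in s = 1 to get -1/11.

-1/11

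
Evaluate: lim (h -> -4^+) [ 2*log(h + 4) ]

As h → -4⁺, h + 4 → 0⁺ and ln(h + 4) → −∞.
Multiplying by 2 gives -∞.

-∞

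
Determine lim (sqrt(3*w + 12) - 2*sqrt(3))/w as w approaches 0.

Substitution gives 0/0. Multiply numerator and denominator by the conjugate √(12 + 3w) + √12.
The numerator becomes (12 + 3w) − 12 = 3w, so the expression simplifies to 3/(√(12 + 3w) + √12).
Letting w → 0 gives 3/(2√12) = √(3)/4.

√(3)/4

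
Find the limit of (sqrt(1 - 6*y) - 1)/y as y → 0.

A 0/0 form; rationalise with √(1 - 6y) + √1. This collapses the numerator to -6y, leaving -6/(√(1 - 6y) + √1) → -6/(2√1) = -3.

-3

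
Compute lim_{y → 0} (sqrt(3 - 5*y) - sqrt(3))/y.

-5*√(3)/6

Substitution gives 0/0. Multiply numerator and denominator by the conjugate √(3 - 5y) + √3.
The numerator becomes (3 - 5y) − 3 = -5y, so the expression simplifies to -5/(√(3 - 5y) + √3).
Letting y → 0 gives -5/(2√3) = -5*√(3)/6.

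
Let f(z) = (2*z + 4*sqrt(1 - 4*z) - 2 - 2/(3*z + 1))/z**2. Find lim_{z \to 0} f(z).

-26

Substitution gives 0/0 (the numerator vanishes to order 2).
Expand each term to order z^2: the coefficient of z^2 in -2·1/(1 + 3z) is -18 and in 4·√(1 - 4z) is -8.
Lower-order terms cancel with the polynomial part, so the numerator is (-26)·z^2 + o(z^2), and the limit is (-26)/(1) = -26.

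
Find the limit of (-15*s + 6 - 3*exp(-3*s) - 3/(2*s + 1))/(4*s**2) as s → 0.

Substitution gives 0/0; apply L'Hôpital's rule 2 times.
After differentiating numerator and denominator 2 times the quotient is (-27*e^(-3*s) - 24/(2*s + 1)^3)/(8); at s = 0 this is -51/8.

-51/8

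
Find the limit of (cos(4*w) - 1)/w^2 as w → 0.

-8

Direct substitution gives 0/0.
Apply L'Hôpital: lim (-4*sin(4*w))/(2*w), still 0/0.
After 2 applications of L'Hôpital's rule the quotient is (-16*cos(4*w))/(2); substituting w = 0 gives -8.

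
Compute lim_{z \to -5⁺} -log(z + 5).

∞

As z → -5⁺, z + 5 → 0⁺ and ln(z + 5) → −∞.
Multiplying by -1 gives ∞.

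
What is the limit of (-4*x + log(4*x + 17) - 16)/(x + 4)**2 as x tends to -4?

-8

Direct substitution gives 0/0.
Apply L'Hôpital: lim (-4 + 4/(4*x + 17))/(2*x + 8), still 0/0.
After 2 applications of L'Hôpital's rule the quotient is (-16/(4*x + 17)^2)/(2); substituting x = -4 gives -8.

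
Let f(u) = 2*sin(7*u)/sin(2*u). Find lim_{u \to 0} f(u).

7

Substitution gives 0/0.
Divide numerator and denominator by u: sin(7u)/u → 7 and sin(2u)/u → 2, so the limit is 2·7/2 = 7.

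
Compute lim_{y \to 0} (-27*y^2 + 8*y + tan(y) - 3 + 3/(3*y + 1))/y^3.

Substitution gives 0/0; apply L'Hôpital's rule 3 times.
After differentiating numerator and denominator 3 times the quotient is (6*tan(y)^2/cos(y)^2 + 2/cos(y)^2 - 486/(3*y + 1)^4)/(6); at y = 0 this is -242/3.

-242/3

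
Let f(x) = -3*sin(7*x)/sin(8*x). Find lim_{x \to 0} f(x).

-21/8

Substitution gives 0/0.
Divide numerator and denominator by x: sin(7x)/x → 7 and sin(8x)/x → 8, so the limit is -3·7/8 = -21/8.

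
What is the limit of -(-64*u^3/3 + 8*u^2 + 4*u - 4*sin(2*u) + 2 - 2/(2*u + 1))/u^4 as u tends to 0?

Substitution gives 0/0; apply L'Hôpital's rule 4 times.
After differentiating numerator and denominator 4 times the quotient is (-64*sin(2*u) - 768/(2*u + 1)^5)/(-24); at u = 0 this is 32.

32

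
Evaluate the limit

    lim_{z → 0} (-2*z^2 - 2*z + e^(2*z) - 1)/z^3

Direct substitution gives 0/0.
Apply L'Hôpital: lim (-4*z + 2*e^(2*z) - 2)/(3*z^2), still 0/0.
Apply L'Hôpital: lim (4*e^(2*z) - 4)/(6*z), still 0/0.
After 3 applications of L'Hôpital's rule the quotient is (8*e^(2*z))/(6); substituting z = 0 gives 4/3.

4/3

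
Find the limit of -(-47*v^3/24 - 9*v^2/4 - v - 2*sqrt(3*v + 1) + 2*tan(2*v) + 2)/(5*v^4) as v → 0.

-81/64

Substitution gives 0/0 (the numerator vanishes to order 4).
Expand each term to order v^4: the coefficient of v^4 in -2·√(1 + 3v) is 405/64 and in 2·tan(2v) is 0.
Lower-order terms cancel with the polynomial part, so the numerator is (405/64)·v^4 + o(v^4), and the limit is (405/64)/(-5) = -81/64.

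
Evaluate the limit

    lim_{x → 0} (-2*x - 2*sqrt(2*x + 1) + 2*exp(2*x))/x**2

5

Substitution gives 0/0 (the numerator vanishes to order 2).
Expand each term to order x^2: the coefficient of x^2 in -2·√(1 + 2x) is 1 and in 2·e^(2x) is 4.
Lower-order terms cancel with the polynomial part, so the numerator is (5)·x^2 + o(x^2), and the limit is (5)/(1) = 5.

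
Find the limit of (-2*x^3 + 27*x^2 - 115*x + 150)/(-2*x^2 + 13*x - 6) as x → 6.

7/11

At x = 6 both the top and bottom vanish — a removable singularity. Factoring out (x - 6) from each leaves (-2*x^2 + 15*x - 25)/(1 - 2*x), which at x = 6 equals 7/11.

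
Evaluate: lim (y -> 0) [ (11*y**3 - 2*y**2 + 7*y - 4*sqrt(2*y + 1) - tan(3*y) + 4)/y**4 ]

Substitution gives 0/0; apply L'Hôpital's rule 4 times.
After differentiating numerator and denominator 4 times the quotient is (648*tan(3*y)/cos(3*y)^2 - 1944*tan(3*y)/cos(3*y)^4 + 60/(2*y + 1)^(7/2))/(24); at y = 0 this is 5/2.

5/2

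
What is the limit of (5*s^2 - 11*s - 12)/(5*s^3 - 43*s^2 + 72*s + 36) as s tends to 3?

-19/51

Direct substitution gives 0/0, so factor. Both numerator and denominator have (s - 3) as a factor.
After cancelling, the expression reduces to (5*s + 4)/(5*s^2 - 28*s - 12).
Substituting s = 3 gives -19/51.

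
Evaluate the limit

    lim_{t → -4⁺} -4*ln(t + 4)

As t → -4⁺, t + 4 → 0⁺ and ln(t + 4) → −∞.
Multiplying by -4 gives ∞.

∞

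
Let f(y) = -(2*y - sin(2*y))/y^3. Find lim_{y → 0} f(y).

-4/3

Direct substitution gives 0/0.
Apply L'Hôpital: lim (2 - 2*cos(2*y))/(-3*y^2), still 0/0.
Apply L'Hôpital: lim (4*sin(2*y))/(-6*y), still 0/0.
After 3 applications of L'Hôpital's rule the quotient is (8*cos(2*y))/(-6); substituting y = 0 gives -4/3.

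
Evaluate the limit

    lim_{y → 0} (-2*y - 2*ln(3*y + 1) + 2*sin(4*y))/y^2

Substitution gives 0/0 (the numerator vanishes to order 2).
Expand each term to order y^2: the coefficient of y^2 in 2·sin(4y) is 0 and in -2·ln(1 + 3y) is 9.
Lower-order terms cancel with the polynomial part, so the numerator is (9)·y^2 + o(y^2), and the limit is (9)/(1) = 9.

9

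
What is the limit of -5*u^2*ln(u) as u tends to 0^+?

0

This is a 0·(−∞) form. Rewrite as -5·ln(u) / u^(−2) and apply L'Hôpital:
the derivative quotient is -5·(1/u) / (−2·u^(−3)) = (5/2)·u^2 → 0.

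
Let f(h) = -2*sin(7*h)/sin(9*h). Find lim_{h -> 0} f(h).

-14/9

Substitution gives 0/0.
Divide numerator and denominator by h: sin(7h)/h → 7 and sin(9h)/h → 9, so the limit is -2·7/9 = -14/9.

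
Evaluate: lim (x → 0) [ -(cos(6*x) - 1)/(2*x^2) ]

9

Direct substitution gives 0/0.
Apply L'Hôpital: lim (-6*sin(6*x))/(-4*x), still 0/0.
After 2 applications of L'Hôpital's rule the quotient is (-36*cos(6*x))/(-4); substituting x = 0 gives 9.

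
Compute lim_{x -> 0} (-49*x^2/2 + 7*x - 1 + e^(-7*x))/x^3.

Direct substitution gives 0/0.
Apply L'Hôpital: lim (-49*x + 7 - 7*e^(-7*x))/(3*x^2), still 0/0.
Apply L'Hôpital: lim (-49 + 49*e^(-7*x))/(6*x), still 0/0.
After 3 applications of L'Hôpital's rule the quotient is (-343*e^(-7*x))/(6); substituting x = 0 gives -343/6.

-343/6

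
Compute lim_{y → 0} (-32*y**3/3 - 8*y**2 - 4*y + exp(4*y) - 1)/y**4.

32/3

Direct substitution gives 0/0.
Apply L'Hôpital: lim (-32*y^2 - 16*y + 4*e^(4*y) - 4)/(4*y^3), still 0/0.
Apply L'Hôpital: lim (-64*y + 16*e^(4*y) - 16)/(12*y^2), still 0/0.
Apply L'Hôpital: lim (64*e^(4*y) - 64)/(24*y), still 0/0.
After 4 applications of L'Hôpital's rule the quotient is (256*e^(4*y))/(24); substituting y = 0 gives 32/3.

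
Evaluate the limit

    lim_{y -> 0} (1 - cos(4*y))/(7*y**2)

Substitution gives 0/0.
Use (1 − cos u)/u² → 1/2 with u = 4y: the limit is 4²/(2·7) = 8/7.

8/7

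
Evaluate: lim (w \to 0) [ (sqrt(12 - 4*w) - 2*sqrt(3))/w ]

Substitution gives 0/0. Multiply numerator and denominator by the conjugate √(12 - 4w) + √12.
The numerator becomes (12 - 4w) − 12 = -4w, so the expression simplifies to -4/(√(12 - 4w) + √12).
Letting w → 0 gives -4/(2√12) = -√(3)/3.

-√(3)/3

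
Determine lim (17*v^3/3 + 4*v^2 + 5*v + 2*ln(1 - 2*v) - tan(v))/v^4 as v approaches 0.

Substitution gives 0/0 (the numerator vanishes to order 4).
Expand each term to order v^4: the coefficient of v^4 in 2·ln(1 - 2v) is -8 and in −tan(v) is 0.
Lower-order terms cancel with the polynomial part, so the numerator is (-8)·v^4 + o(v^4), and the limit is (-8)/(1) = -8.

-8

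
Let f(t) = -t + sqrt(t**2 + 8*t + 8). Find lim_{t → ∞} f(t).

4

An ∞ − ∞ form. Rationalising with the conjugate, the difference becomes (8t + 8) / (√(t^2 + 8*t + 8) + t).
For large t the denominator behaves like 2·t, so the quotient tends to 8/2 = 4.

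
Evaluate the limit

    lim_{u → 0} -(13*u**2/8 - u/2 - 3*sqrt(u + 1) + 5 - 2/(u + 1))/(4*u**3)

Substitution gives 0/0 (the numerator vanishes to order 3).
Expand each term to order u^3: the coefficient of u^3 in -3·√(1 + u) is -3/16 and in -2·1/(1 + u) is 2.
Lower-order terms cancel with the polynomial part, so the numerator is (29/16)·u^3 + o(u^3), and the limit is (29/16)/(-4) = -29/64.

-29/64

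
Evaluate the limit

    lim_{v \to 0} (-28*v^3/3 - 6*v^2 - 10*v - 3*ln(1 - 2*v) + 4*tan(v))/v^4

12

Substitution gives 0/0; apply L'Hôpital's rule 4 times.
After differentiating numerator and denominator 4 times the quotient is (96*tan(v)^3/cos(v)^2 + 64*tan(v)/cos(v)^2 + 288/(2*v - 1)^4)/(24); at v = 0 this is 12.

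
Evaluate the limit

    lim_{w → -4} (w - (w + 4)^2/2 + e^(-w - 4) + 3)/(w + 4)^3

Direct substitution gives 0/0.
Apply L'Hôpital: lim (-w - e^(-w - 4) - 3)/(3*(w + 4)^2), still 0/0.
Apply L'Hôpital: lim (e^(-w - 4) - 1)/(6*w + 24), still 0/0.
After 3 applications of L'Hôpital's rule the quotient is (-e^(-w - 4))/(6); substituting w = -4 gives -1/6.

-1/6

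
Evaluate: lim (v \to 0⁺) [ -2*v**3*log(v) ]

This is a 0·(−∞) form. Rewrite as -2·ln(v) / v^(−3) and apply L'Hôpital:
the derivative quotient is -2·(1/v) / (−3·v^(−4)) = (2/3)·v^3 → 0.

0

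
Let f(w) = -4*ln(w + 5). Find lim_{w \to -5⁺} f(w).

As w → -5⁺, w + 5 → 0⁺ and ln(w + 5) → −∞.
Multiplying by -4 gives ∞.

∞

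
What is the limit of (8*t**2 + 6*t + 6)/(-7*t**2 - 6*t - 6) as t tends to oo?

Numerator and denominator both have degree 2.
Dividing every term by t^2, all lower-order terms vanish and the limit is the ratio of leading coefficients, 8/(-7) = -8/7.

-8/7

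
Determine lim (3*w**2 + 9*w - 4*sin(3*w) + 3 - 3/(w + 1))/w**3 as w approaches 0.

21

Substitution gives 0/0; apply L'Hôpital's rule 3 times.
After differentiating numerator and denominator 3 times the quotient is (108*cos(3*w) + 18/(w + 1)^4)/(6); at w = 0 this is 21.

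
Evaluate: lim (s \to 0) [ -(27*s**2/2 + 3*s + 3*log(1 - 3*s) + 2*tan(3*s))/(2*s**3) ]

Substitution gives 0/0; apply L'Hôpital's rule 3 times.
After differentiating numerator and denominator 3 times the quotient is (324*tan(3*s)^2/cos(3*s)^2 + 108/cos(3*s)^2 + 162/(3*s - 1)^3)/(-12); at s = 0 this is 9/2.

9/2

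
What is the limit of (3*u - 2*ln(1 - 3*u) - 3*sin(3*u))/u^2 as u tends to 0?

9

Substitution gives 0/0 (the numerator vanishes to order 2).
Expand each term to order u^2: the coefficient of u^2 in -2·ln(1 - 3u) is 9 and in -3·sin(3u) is 0.
Lower-order terms cancel with the polynomial part, so the numerator is (9)·u^2 + o(u^2), and the limit is (9)/(1) = 9.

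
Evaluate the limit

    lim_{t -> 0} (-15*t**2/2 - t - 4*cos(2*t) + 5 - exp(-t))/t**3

Substitution gives 0/0 (the numerator vanishes to order 3).
Expand each term to order t^3: the coefficient of t^3 in -4·cos(2t) is 0 and in −e^(-t) is 1/6.
Lower-order terms cancel with the polynomial part, so the numerator is (1/6)·t^3 + o(t^3), and the limit is (1/6)/(1) = 1/6.

1/6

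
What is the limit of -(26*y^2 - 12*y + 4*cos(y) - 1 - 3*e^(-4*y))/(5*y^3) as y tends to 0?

-32/5

Substitution gives 0/0 (the numerator vanishes to order 3).
Expand each term to order y^3: the coefficient of y^3 in -3·e^(-4y) is 32 and in 4·cos(y) is 0.
Lower-order terms cancel with the polynomial part, so the numerator is (32)·y^3 + o(y^3), and the limit is (32)/(-5) = -32/5.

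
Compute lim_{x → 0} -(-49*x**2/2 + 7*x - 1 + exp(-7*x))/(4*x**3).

343/24

Direct substitution gives 0/0.
Apply L'Hôpital: lim (-49*x + 7 - 7*e^(-7*x))/(-12*x^2), still 0/0.
Apply L'Hôpital: lim (-49 + 49*e^(-7*x))/(-24*x), still 0/0.
After 3 applications of L'Hôpital's rule the quotient is (-343*e^(-7*x))/(-24); substituting x = 0 gives 343/24.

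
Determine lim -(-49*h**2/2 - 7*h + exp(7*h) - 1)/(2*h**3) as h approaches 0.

Direct substitution gives 0/0.
Apply L'Hôpital: lim (-49*h + 7*e^(7*h) - 7)/(-6*h^2), still 0/0.
Apply L'Hôpital: lim (49*e^(7*h) - 49)/(-12*h), still 0/0.
After 3 applications of L'Hôpital's rule the quotient is (343*e^(7*h))/(-12); substituting h = 0 gives -343/12.

-343/12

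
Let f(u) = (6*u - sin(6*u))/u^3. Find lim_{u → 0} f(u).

36

Direct substitution gives 0/0.
Apply L'Hôpital: lim (6 - 6*cos(6*u))/(3*u^2), still 0/0.
Apply L'Hôpital: lim (36*sin(6*u))/(6*u), still 0/0.
After 3 applications of L'Hôpital's rule the quotient is (216*cos(6*u))/(6); substituting u = 0 gives 36.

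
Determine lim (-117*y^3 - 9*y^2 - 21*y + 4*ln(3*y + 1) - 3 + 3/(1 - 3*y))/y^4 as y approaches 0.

Substitution gives 0/0 (the numerator vanishes to order 4).
Expand each term to order y^4: the coefficient of y^4 in 3·1/(1 - 3y) is 243 and in 4·ln(1 + 3y) is -81.
Lower-order terms cancel with the polynomial part, so the numerator is (162)·y^4 + o(y^4), and the limit is (162)/(1) = 162.

162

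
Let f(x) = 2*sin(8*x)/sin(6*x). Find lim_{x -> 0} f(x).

8/3

Substitution gives 0/0.
Divide numerator and denominator by x: sin(8x)/x → 8 and sin(6x)/x → 6, so the limit is 2·8/6 = 8/3.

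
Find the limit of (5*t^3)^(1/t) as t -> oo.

Base → ∞ and exponent → 0: an ∞^0 form.
Take logs: (1/t)·ln(5·t^3) = (ln 5 + 3·ln t)/t → 0.
So the limit is e^0 = 1.

1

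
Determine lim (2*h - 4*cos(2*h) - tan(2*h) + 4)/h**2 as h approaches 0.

Substitution gives 0/0; apply L'Hôpital's rule 2 times.
After differentiating numerator and denominator 2 times the quotient is (-8*sin(2*h)/cos(2*h)^3 + 16*cos(2*h))/(2); at h = 0 this is 8.

8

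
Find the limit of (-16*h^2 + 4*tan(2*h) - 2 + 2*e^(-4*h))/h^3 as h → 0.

Substitution gives 0/0 (the numerator vanishes to order 3).
Expand each term to order h^3: the coefficient of h^3 in 2·e^(-4h) is -64/3 and in 4·tan(2h) is 32/3.
Lower-order terms cancel with the polynomial part, so the numerator is (-32/3)·h^3 + o(h^3), and the limit is (-32/3)/(1) = -32/3.

-32/3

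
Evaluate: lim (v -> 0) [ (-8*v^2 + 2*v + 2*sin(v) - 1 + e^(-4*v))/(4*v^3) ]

-11/4

Substitution gives 0/0 (the numerator vanishes to order 3).
Expand each term to order v^3: the coefficient of v^3 in e^(-4v) is -32/3 and in 2·sin(v) is -1/3.
Lower-order terms cancel with the polynomial part, so the numerator is (-11)·v^3 + o(v^3), and the limit is (-11)/(4) = -11/4.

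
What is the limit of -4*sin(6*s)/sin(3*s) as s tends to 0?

-8

Substitution gives 0/0.
Divide numerator and denominator by s: sin(6s)/s → 6 and sin(3s)/s → 3, so the limit is -4·6/3 = -8.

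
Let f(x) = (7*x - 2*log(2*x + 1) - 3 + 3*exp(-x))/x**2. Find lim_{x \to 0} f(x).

11/2

Substitution gives 0/0 (the numerator vanishes to order 2).
Expand each term to order x^2: the coefficient of x^2 in -2·ln(1 + 2x) is 4 and in 3·e^(-x) is 3/2.
Lower-order terms cancel with the polynomial part, so the numerator is (11/2)·x^2 + o(x^2), and the limit is (11/2)/(1) = 11/2.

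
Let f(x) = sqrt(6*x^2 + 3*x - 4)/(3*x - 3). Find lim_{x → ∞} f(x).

√(6)/3

For large |x|, √(6*x^2 + 3*x - 4) ≈ √6·|x| and the denominator ≈ 3x.
Since x → +∞, |x| = x, giving √6/(3) = √(6)/3.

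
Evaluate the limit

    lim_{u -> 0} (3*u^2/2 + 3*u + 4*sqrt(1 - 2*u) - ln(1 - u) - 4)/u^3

-5/3

Substitution gives 0/0; apply L'Hôpital's rule 3 times.
After differentiating numerator and denominator 3 times the quotient is (-2/(u - 1)^3 - 12/(1 - 2*u)^(5/2))/(6); at u = 0 this is -5/3.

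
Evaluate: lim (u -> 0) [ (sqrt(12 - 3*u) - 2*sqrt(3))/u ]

-√(3)/4

A 0/0 form; rationalise with √(12 - 3u) + √12. This collapses the numerator to -3u, leaving -3/(√(12 - 3u) + √12) → -3/(2√12) = -√(3)/4.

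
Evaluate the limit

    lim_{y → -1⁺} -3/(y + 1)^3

-∞

As y → -1⁺, (y + 1) → 0⁺, so (y + 1)^3 → 0⁺ and -3/(y + 1)^3 → -∞.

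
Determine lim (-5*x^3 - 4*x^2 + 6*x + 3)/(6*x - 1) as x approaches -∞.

-∞

The numerator has higher degree (3 > 1); the quotient behaves like (-5/(6))·x^2 for large |x|.
As x → −∞ this diverges to -∞.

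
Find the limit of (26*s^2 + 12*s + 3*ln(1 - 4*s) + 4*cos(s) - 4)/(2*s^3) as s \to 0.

Substitution gives 0/0; apply L'Hôpital's rule 3 times.
After differentiating numerator and denominator 3 times the quotient is (4*sin(s) + 384/(4*s - 1)^3)/(12); at s = 0 this is -32.

-32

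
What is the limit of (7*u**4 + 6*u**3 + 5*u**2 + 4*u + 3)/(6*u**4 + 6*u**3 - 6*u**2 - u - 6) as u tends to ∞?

7/6

Numerator and denominator both have degree 4.
Dividing every term by u^4, all lower-order terms vanish and the limit is the ratio of leading coefficients, 7/(6) = 7/6.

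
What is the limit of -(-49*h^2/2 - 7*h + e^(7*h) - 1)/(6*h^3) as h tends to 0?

Direct substitution gives 0/0.
Apply L'Hôpital: lim (-49*h + 7*e^(7*h) - 7)/(-18*h^2), still 0/0.
Apply L'Hôpital: lim (49*e^(7*h) - 49)/(-36*h), still 0/0.
After 3 applications of L'Hôpital's rule the quotient is (343*e^(7*h))/(-36); substituting h = 0 gives -343/36.

-343/36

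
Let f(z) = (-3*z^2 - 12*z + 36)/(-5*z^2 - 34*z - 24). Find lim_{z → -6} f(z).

At z = -6 both the top and bottom vanish — a removable singularity. Factoring out (z + 6) from each leaves (6 - 3*z)/(-5*z - 4), which at z = -6 equals 12/13.

12/13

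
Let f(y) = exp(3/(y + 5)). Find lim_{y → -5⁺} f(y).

∞

As y → -5⁺, 3/(y + 5) → +∞, so e^(3/(y + 5)) → ∞.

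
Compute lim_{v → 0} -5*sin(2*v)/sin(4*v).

Substitution gives 0/0.
Divide numerator and denominator by v: sin(2v)/v → 2 and sin(4v)/v → 4, so the limit is -5·2/4 = -5/2.

-5/2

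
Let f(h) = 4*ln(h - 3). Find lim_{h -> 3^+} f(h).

As h → 3⁺, h - 3 → 0⁺ and ln(h - 3) → −∞.
Multiplying by 4 gives -∞.

-∞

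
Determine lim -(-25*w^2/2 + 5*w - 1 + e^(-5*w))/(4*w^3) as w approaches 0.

125/24

Direct substitution gives 0/0.
Apply L'Hôpital: lim (-25*w + 5 - 5*e^(-5*w))/(-12*w^2), still 0/0.
Apply L'Hôpital: lim (-25 + 25*e^(-5*w))/(-24*w), still 0/0.
After 3 applications of L'Hôpital's rule the quotient is (-125*e^(-5*w))/(-24); substituting w = 0 gives 125/24.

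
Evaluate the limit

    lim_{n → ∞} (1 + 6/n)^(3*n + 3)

e^(18)

The base → 1 and the exponent → ∞: a 1^∞ form.
Take logarithms: (3n + 3)·ln(1 + 6/n). Since ln(1+u) ~ u for small u, this behaves like (3n)·(6/n) → 18.
So the limit is e^(18).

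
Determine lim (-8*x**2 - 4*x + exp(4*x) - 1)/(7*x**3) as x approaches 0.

32/21

Direct substitution gives 0/0.
Apply L'Hôpital: lim (-16*x + 4*e^(4*x) - 4)/(21*x^2), still 0/0.
Apply L'Hôpital: lim (16*e^(4*x) - 16)/(42*x), still 0/0.
After 3 applications of L'Hôpital's rule the quotient is (64*e^(4*x))/(42); substituting x = 0 gives 32/21.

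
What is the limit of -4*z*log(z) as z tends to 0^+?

This is a 0·(−∞) form. Rewrite as -4·ln(z) / z^(−1) and apply L'Hôpital:
the derivative quotient is -4·(1/z) / (−1·z^(−2)) = (4/1)·z^1 → 0.

0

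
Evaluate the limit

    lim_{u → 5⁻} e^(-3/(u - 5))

∞

As u → 5⁻, -3/(u - 5) → +∞, so e^(-3/(u - 5)) → ∞.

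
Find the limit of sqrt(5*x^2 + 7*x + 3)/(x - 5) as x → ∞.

√(5)

For large |x|, √(5*x^2 + 7*x + 3) ≈ √5·|x| and the denominator ≈ x.
Since x → +∞, |x| = x, giving √5/(1) = √(5).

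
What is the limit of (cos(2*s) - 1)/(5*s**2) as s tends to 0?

-2/5

Direct substitution gives 0/0.
Apply L'Hôpital: lim (-2*sin(2*s))/(10*s), still 0/0.
After 2 applications of L'Hôpital's rule the quotient is (-4*cos(2*s))/(10); substituting s = 0 gives -2/5.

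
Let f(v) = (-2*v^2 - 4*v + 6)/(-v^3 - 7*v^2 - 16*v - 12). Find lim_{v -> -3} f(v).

-8

Direct substitution gives 0/0, so factor. Both numerator and denominator have (v + 3) as a factor.
After cancelling, the expression reduces to (2 - 2*v)/(-v^2 - 4*v - 4).
Substituting v = -3 gives -8.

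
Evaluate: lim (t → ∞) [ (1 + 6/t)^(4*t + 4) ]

The base → 1 and the exponent → ∞: a 1^∞ form.
Take logarithms: (4t + 4)·ln(1 + 6/t). Since ln(1+u) ~ u for small u, this behaves like (4t)·(6/t) → 24.
So the limit is e^(24).

e^(24)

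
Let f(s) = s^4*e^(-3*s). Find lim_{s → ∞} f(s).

0

Write as s^4/e^{3s}, an ∞/∞ form.
Exponential growth dominates any polynomial, so repeated L'Hôpital (or the standard result) gives 0.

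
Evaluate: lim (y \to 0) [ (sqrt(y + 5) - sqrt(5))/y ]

√(5)/10

Substitution gives 0/0. Multiply numerator and denominator by the conjugate √(5 + y) + √5.
The numerator becomes (5 + y) − 5 = y, so the expression simplifies to 1/(√(5 + y) + √5).
Letting y → 0 gives 1/(2√5) = √(5)/10.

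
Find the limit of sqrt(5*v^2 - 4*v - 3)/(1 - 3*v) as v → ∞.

For large |v|, √(5*v^2 - 4*v - 3) ≈ √5·|v| and the denominator ≈ -3v.
Since v → +∞, |v| = v, giving √5/(-3) = -√(5)/3.

-√(5)/3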